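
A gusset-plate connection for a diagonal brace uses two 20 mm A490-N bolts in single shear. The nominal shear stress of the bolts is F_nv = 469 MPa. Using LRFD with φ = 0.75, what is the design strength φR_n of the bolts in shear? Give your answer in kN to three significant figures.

A_b = π × 20² / 4 = 314.2 mm².
R_n = F_nv · A_b · n · n_s = 469 × 314.2 × 2 × 1 / 1000 = 294.7 kN.
Design strength φR_n = 0.75 × 294.7 = 221 kN.

221 kN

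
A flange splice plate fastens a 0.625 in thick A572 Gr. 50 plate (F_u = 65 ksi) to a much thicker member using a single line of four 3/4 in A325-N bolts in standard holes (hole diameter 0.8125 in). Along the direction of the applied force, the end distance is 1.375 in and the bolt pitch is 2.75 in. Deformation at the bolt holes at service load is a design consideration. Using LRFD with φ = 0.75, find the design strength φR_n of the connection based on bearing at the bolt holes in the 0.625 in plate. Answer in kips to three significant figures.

200 kips

Per bolt r_n = 1.2 l_c t F_u ≤ 2.4 d t F_u; upper limit = 2.4 × 0.75 × 0.625 × 65 = 73.12 kips.
Edge bolt: l_c = 1.375 − 0.8125/2 = 0.9688 in → 1.2 × 0.9688 × 0.625 × 65 = 47.23 → r_n = 47.23 kips.
Interior bolts: l_c = 2.75 − 0.8125 = 1.938 in → 1.2 × 1.938 × 0.625 × 65 = 94.45 → r_n = 73.12 kips.
R_n = 1 × 47.23 + 3 × 73.12 = 266.6 kips.
Design strength φR_n = 0.75 × 266.6 = 200 kips.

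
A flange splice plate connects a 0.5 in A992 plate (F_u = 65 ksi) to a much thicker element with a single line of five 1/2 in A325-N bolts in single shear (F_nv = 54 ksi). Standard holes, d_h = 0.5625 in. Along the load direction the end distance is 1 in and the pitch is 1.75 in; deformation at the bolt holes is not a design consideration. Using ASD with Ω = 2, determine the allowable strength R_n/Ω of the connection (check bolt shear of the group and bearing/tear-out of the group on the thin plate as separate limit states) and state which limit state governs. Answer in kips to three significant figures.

Bolt shear: A_b = π·0.5²/4 = 0.1963 in²; R_n = 54 × 0.1963 × 5 × 1 = 53.01 kips → 53.01 / 2 = 26.5 kips.
Bearing (1.5 l_c t F_u ≤ 3.0 d t F_u): upper limit = 3.0·0.5·0.5·65 = 48.75 kips.
  Edge l_c = 1 − 0.5625/2 = 0.7188 → r_n = 35.04 kips; interior l_c = 1.75 − 0.5625 = 1.188 → r_n = 48.75 kips.
  R_n,bearing = 1·35.04 + 4·48.75 = 230 kips → 230 / 2 = 115 kips.
Bolt shear governs: 26.5 kips.

26.5 kips (bolt shear governs)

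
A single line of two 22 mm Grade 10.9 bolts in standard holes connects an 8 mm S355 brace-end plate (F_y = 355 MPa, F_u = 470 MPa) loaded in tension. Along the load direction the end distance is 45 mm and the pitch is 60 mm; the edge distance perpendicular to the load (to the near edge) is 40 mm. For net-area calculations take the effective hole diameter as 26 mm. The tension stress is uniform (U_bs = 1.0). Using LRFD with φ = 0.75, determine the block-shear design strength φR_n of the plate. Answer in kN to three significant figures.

Shear plane L_v = 45 + 1·60 = 105 mm; A_gv = 105 × 8 = 840 mm².
A_nv = (105 − 1.5·26) × 8 = 528 mm².
A_nt = (40 − 0.5·26) × 8 = 216 mm².
0.6 F_u A_nv = 148.9 kN; 0.6 F_y A_gv = 178.9 kN → shear rupture governs the shear term.
R_n = 148.9 + 1.0 × 470 × 216 / 1000 = 250.4 kN.
Design strength φR_n = 0.75 × 250.4 = 188 kN.

188 kN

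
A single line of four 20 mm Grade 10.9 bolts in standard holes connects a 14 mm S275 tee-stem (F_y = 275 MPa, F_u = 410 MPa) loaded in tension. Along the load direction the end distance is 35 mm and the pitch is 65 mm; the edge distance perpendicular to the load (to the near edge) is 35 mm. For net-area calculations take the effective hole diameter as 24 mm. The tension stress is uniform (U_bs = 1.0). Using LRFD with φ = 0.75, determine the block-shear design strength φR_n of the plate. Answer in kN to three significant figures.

476 kN

Shear plane L_v = 35 + 3·65 = 230 mm; A_gv = 230 × 14 = 3220 mm².
A_nv = (230 − 3.5·24) × 14 = 2044 mm².
A_nt = (35 − 0.5·24) × 14 = 322 mm².
0.6 F_u A_nv = 502.8 kN; 0.6 F_y A_gv = 531.3 kN → shear rupture governs the shear term.
R_n = 502.8 + 1.0 × 410 × 322 / 1000 = 634.8 kN.
Design strength φR_n = 0.75 × 634.8 = 476 kN.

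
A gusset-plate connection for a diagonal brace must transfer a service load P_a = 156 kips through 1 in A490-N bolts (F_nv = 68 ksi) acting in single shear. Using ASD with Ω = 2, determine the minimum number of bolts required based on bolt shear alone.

6 bolts

A_b = π·1²/4 = 0.7854 in².
Per-bolt allowable strength R_n/Ω = 68 × 0.7854 × 1 / 2 = 26.7 kips.
n ≥ 156 / 26.7 = 5.842 → use 6 bolts.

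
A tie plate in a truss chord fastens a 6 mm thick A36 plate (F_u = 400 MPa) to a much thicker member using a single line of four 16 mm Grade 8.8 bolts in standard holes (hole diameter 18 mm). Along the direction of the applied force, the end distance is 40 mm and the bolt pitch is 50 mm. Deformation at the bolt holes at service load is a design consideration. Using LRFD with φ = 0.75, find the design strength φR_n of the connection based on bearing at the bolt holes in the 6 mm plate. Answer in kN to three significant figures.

Per bolt r_n = 1.2 l_c t F_u ≤ 2.4 d t F_u; upper limit = 2.4 × 16 × 6 × 400 / 1000 = 92.16 kN.
Edge bolt: l_c = 40 − 18/2 = 31 mm → 1.2 × 31 × 6 × 400 / 1000 = 89.28 → r_n = 89.28 kN.
Interior bolts: l_c = 50 − 18 = 32 mm → 1.2 × 32 × 6 × 400 / 1000 = 92.16 → r_n = 92.16 kN.
R_n = 1 × 89.28 + 3 × 92.16 = 365.8 kN.
Design strength φR_n = 0.75 × 365.8 = 274 kN.

274 kN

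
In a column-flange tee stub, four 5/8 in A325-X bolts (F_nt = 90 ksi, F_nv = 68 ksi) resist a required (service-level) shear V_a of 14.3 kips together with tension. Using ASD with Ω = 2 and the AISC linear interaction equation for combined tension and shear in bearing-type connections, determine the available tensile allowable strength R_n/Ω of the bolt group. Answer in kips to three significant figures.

A_b = π·0.625²/4 = 0.3068 in²; f_rv = 14.3 / (4 × 0.3068) = 11.65 ksi.
F'_nt = 1.3 F_nt − (Ω F_nt / F_nv) f_rv = 1.3·90 − (2·90/68)·11.65 = 86.15 ksi, capped at F_nt → F'_nt = 86.15 ksi.
R_n = F'_nt · A_b · n = 86.15 × 0.3068 × 4 = 105.7 kips.
Allowable strength R_n/Ω = 105.7 / 2 = 52.9 kips.

52.9 kips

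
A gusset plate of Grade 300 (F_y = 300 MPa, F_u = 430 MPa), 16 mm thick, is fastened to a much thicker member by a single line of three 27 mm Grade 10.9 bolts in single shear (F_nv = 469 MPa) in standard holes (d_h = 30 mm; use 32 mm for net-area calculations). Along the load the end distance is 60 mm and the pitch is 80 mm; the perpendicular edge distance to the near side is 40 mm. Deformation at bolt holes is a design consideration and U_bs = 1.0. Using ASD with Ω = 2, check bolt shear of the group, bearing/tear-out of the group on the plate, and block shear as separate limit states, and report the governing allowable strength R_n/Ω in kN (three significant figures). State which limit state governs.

Bolt shear: A_b = π·27²/4 = 572.6 mm²; R_n = 469 × 572.6 × 3 × 1 / 1000 = 805.6 kN → 805.6 / 2 = 403 kN.
Bearing: edge l_c = 45, r_n = 371.5 kN; interior l_c = 50, r_n = 412.8 kN; R_n = 371.5 + 2·412.8 = 1197 kN → 599 kN.
Block shear: A_gv = 3520, A_nv = 2240, A_nt = 384 mm²; R_n = min(0.6F_uA_nv, 0.6F_yA_gv) + U_bs·F_u·A_nt = 743 kN → 372 kN.
Block shear governs: 372 kN.

372 kN (block shear governs)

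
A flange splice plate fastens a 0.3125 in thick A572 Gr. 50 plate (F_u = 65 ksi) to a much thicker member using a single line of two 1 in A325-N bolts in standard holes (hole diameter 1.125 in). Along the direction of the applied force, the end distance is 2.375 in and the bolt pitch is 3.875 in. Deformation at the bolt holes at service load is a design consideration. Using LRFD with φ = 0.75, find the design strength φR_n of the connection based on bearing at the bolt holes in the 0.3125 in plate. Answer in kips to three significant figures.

69.7 kips

Per bolt r_n = 1.2 l_c t F_u ≤ 2.4 d t F_u; upper limit = 2.4 × 1 × 0.3125 × 65 = 48.75 kips.
Edge bolt: l_c = 2.375 − 1.125/2 = 1.812 in → 1.2 × 1.812 × 0.3125 × 65 = 44.18 → r_n = 44.18 kips.
Interior bolts: l_c = 3.875 − 1.125 = 2.75 in → 1.2 × 2.75 × 0.3125 × 65 = 67.03 → r_n = 48.75 kips.
R_n = 1 × 44.18 + 1 × 48.75 = 92.93 kips.
Design strength φR_n = 0.75 × 92.93 = 69.7 kips.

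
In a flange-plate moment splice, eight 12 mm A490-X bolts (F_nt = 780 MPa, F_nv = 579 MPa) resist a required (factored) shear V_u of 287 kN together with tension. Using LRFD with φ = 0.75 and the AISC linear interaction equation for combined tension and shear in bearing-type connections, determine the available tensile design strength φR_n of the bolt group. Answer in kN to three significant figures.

301 kN

A_b = π·12²/4 = 113.1 mm²; f_rv = 287 × 1000 / (8 × 113.1) = 317.2 MPa.
F'_nt = 1.3 F_nt − (F_nt / φF_nv) f_rv = 1.3·780 − (780/(0.75·579))·317.2 = 444.2 MPa, capped at F_nt → F'_nt = 444.2 MPa.
R_n = F'_nt · A_b · n = 444.2 × 113.1 × 8 / 1000 = 401.9 kN.
Design strength φR_n = 0.75 × 401.9 = 301 kN.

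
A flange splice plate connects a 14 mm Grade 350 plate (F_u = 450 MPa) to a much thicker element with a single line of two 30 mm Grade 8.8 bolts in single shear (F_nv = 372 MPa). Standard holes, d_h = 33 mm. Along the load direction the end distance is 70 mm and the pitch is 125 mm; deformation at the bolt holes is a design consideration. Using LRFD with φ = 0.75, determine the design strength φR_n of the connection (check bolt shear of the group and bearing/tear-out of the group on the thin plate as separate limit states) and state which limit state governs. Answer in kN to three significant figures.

Bolt shear: A_b = π·30²/4 = 706.9 mm²; R_n = 372 × 706.9 × 2 × 1 / 1000 = 525.9 kN → 0.75 × 525.9 = 394 kN.
Bearing (1.2 l_c t F_u ≤ 2.4 d t F_u): upper limit = 2.4·30·14·450 / 1000 = 453.6 kN.
  Edge l_c = 70 − 33/2 = 53.5 → r_n = 404.5 kN; interior l_c = 125 − 33 = 92 → r_n = 453.6 kN.
  R_n,bearing = 1·404.5 + 1·453.6 = 858.1 kN → 0.75 × 858.1 = 644 kN.
Bolt shear governs: 394 kN.

394 kN (bolt shear governs)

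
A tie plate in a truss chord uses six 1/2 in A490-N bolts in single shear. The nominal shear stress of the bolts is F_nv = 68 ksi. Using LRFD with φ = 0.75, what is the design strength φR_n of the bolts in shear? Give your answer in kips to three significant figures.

A_b = π × 0.5² / 4 = 0.1963 in².
R_n = F_nv · A_b · n · n_s = 68 × 0.1963 × 6 × 1 = 80.11 kips.
Design strength φR_n = 0.75 × 80.11 = 60.1 kips.

60.1 kips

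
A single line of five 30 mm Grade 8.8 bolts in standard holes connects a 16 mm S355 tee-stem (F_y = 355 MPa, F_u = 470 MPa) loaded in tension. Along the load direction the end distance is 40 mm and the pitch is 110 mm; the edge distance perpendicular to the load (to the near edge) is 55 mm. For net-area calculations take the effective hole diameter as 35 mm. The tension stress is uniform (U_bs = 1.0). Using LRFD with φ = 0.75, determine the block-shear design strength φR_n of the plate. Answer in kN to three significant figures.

Shear plane L_v = 40 + 4·110 = 480 mm; A_gv = 480 × 16 = 7680 mm².
A_nv = (480 − 4.5·35) × 16 = 5160 mm².
A_nt = (55 − 0.5·35) × 16 = 600 mm².
0.6 F_u A_nv = 1455 kN; 0.6 F_y A_gv = 1636 kN → shear rupture governs the shear term.
R_n = 1455 + 1.0 × 470 × 600 / 1000 = 1737 kN.
Design strength φR_n = 0.75 × 1737 = 1300 kN.

1300 kN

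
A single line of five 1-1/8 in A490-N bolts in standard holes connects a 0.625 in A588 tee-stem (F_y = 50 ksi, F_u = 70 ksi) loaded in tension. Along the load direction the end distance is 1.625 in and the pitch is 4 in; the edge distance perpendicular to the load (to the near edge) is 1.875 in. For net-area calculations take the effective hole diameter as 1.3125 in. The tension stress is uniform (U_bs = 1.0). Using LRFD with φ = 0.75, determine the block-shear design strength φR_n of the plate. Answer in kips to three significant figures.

271 kips

Shear plane L_v = 1.625 + 4·4 = 17.62 in; A_gv = 17.62 × 0.625 = 11.02 in².
A_nv = (17.62 − 4.5·1.3125) × 0.625 = 7.324 in².
A_nt = (1.875 − 0.5·1.3125) × 0.625 = 0.7617 in².
0.6 F_u A_nv = 307.6 kips; 0.6 F_y A_gv = 330.5 kips → shear rupture governs the shear term.
R_n = 307.6 + 1.0 × 70 × 0.7617 = 360.9 kips.
Design strength φR_n = 0.75 × 360.9 = 271 kips.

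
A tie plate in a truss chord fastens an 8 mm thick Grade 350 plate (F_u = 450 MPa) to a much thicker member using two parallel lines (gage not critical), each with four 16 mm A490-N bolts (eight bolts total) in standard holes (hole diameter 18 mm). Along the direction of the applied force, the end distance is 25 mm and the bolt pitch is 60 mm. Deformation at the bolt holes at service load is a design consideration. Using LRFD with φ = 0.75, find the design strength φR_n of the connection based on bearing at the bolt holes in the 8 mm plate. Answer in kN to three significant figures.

Per bolt r_n = 1.2 l_c t F_u ≤ 2.4 d t F_u; upper limit = 2.4 × 16 × 8 × 450 / 1000 = 138.2 kN.
Edge bolt: l_c = 25 − 18/2 = 16 mm → 1.2 × 16 × 8 × 450 / 1000 = 69.12 → r_n = 69.12 kN.
Interior bolts: l_c = 60 − 18 = 42 mm → 1.2 × 42 × 8 × 450 / 1000 = 181.4 → r_n = 138.2 kN.
R_n = 2 × 69.12 + 6 × 138.2 = 967.7 kN.
Design strength φR_n = 0.75 × 967.7 = 726 kN.

726 kN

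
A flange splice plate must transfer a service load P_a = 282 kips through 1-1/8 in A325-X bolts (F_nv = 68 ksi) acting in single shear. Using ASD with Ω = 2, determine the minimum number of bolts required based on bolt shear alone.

9 bolts

A_b = π·1.125²/4 = 0.994 in².
Per-bolt allowable strength R_n/Ω = 68 × 0.994 × 1 / 2 = 33.8 kips.
n ≥ 282 / 33.8 = 8.344 → use 9 bolts.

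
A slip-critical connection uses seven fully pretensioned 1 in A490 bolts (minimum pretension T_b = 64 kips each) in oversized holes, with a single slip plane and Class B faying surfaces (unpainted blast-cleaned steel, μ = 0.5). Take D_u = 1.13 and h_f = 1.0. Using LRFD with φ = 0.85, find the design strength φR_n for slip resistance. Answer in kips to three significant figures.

R_n = μ · D_u · h_f · T_b · n_s · n_b = 0.5 × 1.13 × 1.0 × 64 × 1 × 7 = 253.1 kips.
Design strength φR_n = 0.85 × 253.1 = 215 kips.

215 kips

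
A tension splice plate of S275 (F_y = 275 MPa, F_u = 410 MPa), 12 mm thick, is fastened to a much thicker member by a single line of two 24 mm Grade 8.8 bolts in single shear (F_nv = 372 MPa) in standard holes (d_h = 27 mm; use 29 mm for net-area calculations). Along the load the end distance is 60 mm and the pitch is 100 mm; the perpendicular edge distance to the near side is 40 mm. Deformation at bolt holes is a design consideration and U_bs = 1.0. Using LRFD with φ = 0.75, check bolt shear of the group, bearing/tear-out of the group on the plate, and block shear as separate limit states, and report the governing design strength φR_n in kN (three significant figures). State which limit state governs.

252 kN (bolt shear governs)

Bolt shear: A_b = π·24²/4 = 452.4 mm²; R_n = 372 × 452.4 × 2 × 1 / 1000 = 336.6 kN → 0.75 × 336.6 = 252 kN.
Bearing: edge l_c = 46.5, r_n = 274.5 kN; interior l_c = 73, r_n = 283.4 kN; R_n = 274.5 + 1·283.4 = 557.9 kN → 418 kN.
Block shear: A_gv = 1920, A_nv = 1398, A_nt = 306 mm²; R_n = min(0.6F_uA_nv, 0.6F_yA_gv) + U_bs·F_u·A_nt = 442.3 kN → 332 kN.
Bolt shear governs: 252 kN.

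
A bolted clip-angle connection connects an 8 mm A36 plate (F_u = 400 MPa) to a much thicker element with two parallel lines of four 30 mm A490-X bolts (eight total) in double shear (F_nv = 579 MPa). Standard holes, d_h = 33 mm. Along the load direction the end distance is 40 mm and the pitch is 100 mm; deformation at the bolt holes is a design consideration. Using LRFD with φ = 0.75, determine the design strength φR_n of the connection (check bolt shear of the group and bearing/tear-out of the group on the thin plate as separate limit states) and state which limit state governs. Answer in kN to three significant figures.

1170 kN (bearing governs)

Bolt shear: A_b = π·30²/4 = 706.9 mm²; R_n = 579 × 706.9 × 8 × 2 / 1000 = 6548 kN → 0.75 × 6548 = 4910 kN.
Bearing (1.2 l_c t F_u ≤ 2.4 d t F_u): upper limit = 2.4·30·8·400 / 1000 = 230.4 kN.
  Edge l_c = 40 − 33/2 = 23.5 → r_n = 90.24 kN; interior l_c = 100 − 33 = 67 → r_n = 230.4 kN.
  R_n,bearing = 2·90.24 + 6·230.4 = 1563 kN → 0.75 × 1563 = 1170 kN.
Bearing governs: 1170 kN.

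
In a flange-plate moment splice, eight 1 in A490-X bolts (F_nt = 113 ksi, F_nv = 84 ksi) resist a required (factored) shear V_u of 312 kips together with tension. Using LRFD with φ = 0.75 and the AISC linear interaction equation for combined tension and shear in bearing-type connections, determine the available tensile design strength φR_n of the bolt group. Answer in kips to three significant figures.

A_b = π·1²/4 = 0.7854 in²; f_rv = 312 / (8 × 0.7854) = 49.66 ksi.
F'_nt = 1.3 F_nt − (F_nt / φF_nv) f_rv = 1.3·113 − (113/(0.75·84))·49.66 = 57.83 ksi, capped at F_nt → F'_nt = 57.83 ksi.
R_n = F'_nt · A_b · n = 57.83 × 0.7854 × 8 = 363.4 kips.
Design strength φR_n = 0.75 × 363.4 = 273 kips.

273 kips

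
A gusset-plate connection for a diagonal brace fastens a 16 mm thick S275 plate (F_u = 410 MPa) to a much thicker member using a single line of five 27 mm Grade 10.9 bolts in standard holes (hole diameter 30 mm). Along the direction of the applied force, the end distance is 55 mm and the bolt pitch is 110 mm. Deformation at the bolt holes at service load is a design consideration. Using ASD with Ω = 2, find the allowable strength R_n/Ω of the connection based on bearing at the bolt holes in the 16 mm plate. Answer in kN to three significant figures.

Per bolt r_n = 1.2 l_c t F_u ≤ 2.4 d t F_u; upper limit = 2.4 × 27 × 16 × 410 / 1000 = 425.1 kN.
Edge bolt: l_c = 55 − 30/2 = 40 mm → 1.2 × 40 × 16 × 410 / 1000 = 314.9 → r_n = 314.9 kN.
Interior bolts: l_c = 110 − 30 = 80 mm → 1.2 × 80 × 16 × 410 / 1000 = 629.8 → r_n = 425.1 kN.
R_n = 1 × 314.9 + 4 × 425.1 = 2015 kN.
Allowable strength R_n/Ω = 2015 / 2 = 1010 kN.

1010 kN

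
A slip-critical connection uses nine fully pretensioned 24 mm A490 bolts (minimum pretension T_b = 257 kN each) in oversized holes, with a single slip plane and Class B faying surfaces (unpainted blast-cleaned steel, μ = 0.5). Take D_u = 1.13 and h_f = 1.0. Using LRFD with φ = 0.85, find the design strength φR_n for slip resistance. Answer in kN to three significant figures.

1110 kN

R_n = μ · D_u · h_f · T_b · n_s · n_b = 0.5 × 1.13 × 1.0 × 257 × 1 × 9 = 1307 kN.
Design strength φR_n = 0.85 × 1307 = 1110 kN.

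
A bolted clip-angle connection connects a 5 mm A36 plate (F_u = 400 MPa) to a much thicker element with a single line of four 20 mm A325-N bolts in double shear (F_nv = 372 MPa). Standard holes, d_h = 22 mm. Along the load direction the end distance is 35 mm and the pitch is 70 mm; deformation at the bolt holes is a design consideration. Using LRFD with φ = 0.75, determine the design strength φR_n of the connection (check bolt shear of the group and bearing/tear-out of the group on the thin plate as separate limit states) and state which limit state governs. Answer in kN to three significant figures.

Bolt shear: A_b = π·20²/4 = 314.2 mm²; R_n = 372 × 314.2 × 4 × 2 / 1000 = 934.9 kN → 0.75 × 934.9 = 701 kN.
Bearing (1.2 l_c t F_u ≤ 2.4 d t F_u): upper limit = 2.4·20·5·400 / 1000 = 96 kN.
  Edge l_c = 35 − 22/2 = 24 → r_n = 57.6 kN; interior l_c = 70 − 22 = 48 → r_n = 96 kN.
  R_n,bearing = 1·57.6 + 3·96 = 345.6 kN → 0.75 × 345.6 = 259 kN.
Bearing governs: 259 kN.

259 kN (bearing governs)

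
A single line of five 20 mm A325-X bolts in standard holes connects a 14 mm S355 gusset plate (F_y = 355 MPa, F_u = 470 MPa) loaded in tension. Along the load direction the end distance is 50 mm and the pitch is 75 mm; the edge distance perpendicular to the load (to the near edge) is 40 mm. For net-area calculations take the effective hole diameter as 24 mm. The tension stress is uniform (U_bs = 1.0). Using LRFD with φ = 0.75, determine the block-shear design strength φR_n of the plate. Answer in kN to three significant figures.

Shear plane L_v = 50 + 4·75 = 350 mm; A_gv = 350 × 14 = 4900 mm².
A_nv = (350 − 4.5·24) × 14 = 3388 mm².
A_nt = (40 − 0.5·24) × 14 = 392 mm².
0.6 F_u A_nv = 955.4 kN; 0.6 F_y A_gv = 1044 kN → shear rupture governs the shear term.
R_n = 955.4 + 1.0 × 470 × 392 / 1000 = 1140 kN.
Design strength φR_n = 0.75 × 1140 = 855 kN.

855 kN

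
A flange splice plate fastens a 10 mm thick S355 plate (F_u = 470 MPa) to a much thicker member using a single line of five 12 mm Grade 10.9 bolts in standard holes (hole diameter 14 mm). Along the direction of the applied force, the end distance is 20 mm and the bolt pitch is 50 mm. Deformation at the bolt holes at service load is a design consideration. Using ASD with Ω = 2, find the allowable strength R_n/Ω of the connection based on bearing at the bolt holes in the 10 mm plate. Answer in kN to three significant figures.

Per bolt r_n = 1.2 l_c t F_u ≤ 2.4 d t F_u; upper limit = 2.4 × 12 × 10 × 470 / 1000 = 135.4 kN.
Edge bolt: l_c = 20 − 14/2 = 13 mm → 1.2 × 13 × 10 × 470 / 1000 = 73.32 → r_n = 73.32 kN.
Interior bolts: l_c = 50 − 14 = 36 mm → 1.2 × 36 × 10 × 470 / 1000 = 203 → r_n = 135.4 kN.
R_n = 1 × 73.32 + 4 × 135.4 = 614.8 kN.
Allowable strength R_n/Ω = 614.8 / 2 = 307 kN.

307 kN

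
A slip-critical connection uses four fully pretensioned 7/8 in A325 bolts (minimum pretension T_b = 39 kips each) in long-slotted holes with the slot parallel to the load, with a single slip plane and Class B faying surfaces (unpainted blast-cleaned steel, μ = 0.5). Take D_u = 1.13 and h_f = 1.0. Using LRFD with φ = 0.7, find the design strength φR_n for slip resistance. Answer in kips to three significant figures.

61.7 kips

R_n = μ · D_u · h_f · T_b · n_s · n_b = 0.5 × 1.13 × 1.0 × 39 × 1 × 4 = 88.14 kips.
Design strength φR_n = 0.7 × 88.14 = 61.7 kips.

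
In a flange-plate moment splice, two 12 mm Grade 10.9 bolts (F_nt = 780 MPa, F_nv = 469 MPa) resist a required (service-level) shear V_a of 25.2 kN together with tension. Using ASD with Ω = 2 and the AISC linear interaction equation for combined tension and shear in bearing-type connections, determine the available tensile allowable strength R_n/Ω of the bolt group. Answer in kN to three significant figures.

72.8 kN

A_b = π·12²/4 = 113.1 mm²; f_rv = 25.2 × 1000 / (2 × 113.1) = 111.4 MPa.
F'_nt = 1.3 F_nt − (Ω F_nt / F_nv) f_rv = 1.3·780 − (2·780/469)·111.4 = 643.4 MPa, capped at F_nt → F'_nt = 643.4 MPa.
R_n = F'_nt · A_b · n = 643.4 × 113.1 × 2 / 1000 = 145.5 kN.
Allowable strength R_n/Ω = 145.5 / 2 = 72.8 kN.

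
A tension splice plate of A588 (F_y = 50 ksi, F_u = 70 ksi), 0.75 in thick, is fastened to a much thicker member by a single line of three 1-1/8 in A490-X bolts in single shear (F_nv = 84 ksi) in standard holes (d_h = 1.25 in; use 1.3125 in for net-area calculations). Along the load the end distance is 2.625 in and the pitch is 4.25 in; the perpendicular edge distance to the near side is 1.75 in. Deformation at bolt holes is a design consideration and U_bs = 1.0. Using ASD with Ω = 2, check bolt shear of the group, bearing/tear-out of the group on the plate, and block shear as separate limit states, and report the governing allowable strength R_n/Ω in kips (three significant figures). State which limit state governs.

125 kips (bolt shear governs)

Bolt shear: A_b = π·1.125²/4 = 0.994 in²; R_n = 84 × 0.994 × 3 × 1 = 250.5 kips → 250.5 / 2 = 125 kips.
Bearing: edge l_c = 2, r_n = 126 kips; interior l_c = 3, r_n = 141.8 kips; R_n = 126 + 2·141.8 = 409.5 kips → 205 kips.
Block shear: A_gv = 8.344, A_nv = 5.883, A_nt = 0.8203 in²; R_n = min(0.6F_uA_nv, 0.6F_yA_gv) + U_bs·F_u·A_nt = 304.5 kips → 152 kips.
Bolt shear governs: 125 kips.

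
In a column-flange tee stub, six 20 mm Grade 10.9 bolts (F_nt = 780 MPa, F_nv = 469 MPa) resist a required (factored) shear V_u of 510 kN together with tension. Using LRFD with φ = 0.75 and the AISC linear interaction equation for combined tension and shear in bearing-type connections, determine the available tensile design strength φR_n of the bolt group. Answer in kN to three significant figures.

585 kN

A_b = π·20²/4 = 314.2 mm²; f_rv = 510 × 1000 / (6 × 314.2) = 270.6 MPa.
F'_nt = 1.3 F_nt − (F_nt / φF_nv) f_rv = 1.3·780 − (780/(0.75·469))·270.6 = 414 MPa, capped at F_nt → F'_nt = 414 MPa.
R_n = F'_nt · A_b · n = 414 × 314.2 × 6 / 1000 = 780.4 kN.
Design strength φR_n = 0.75 × 780.4 = 585 kN.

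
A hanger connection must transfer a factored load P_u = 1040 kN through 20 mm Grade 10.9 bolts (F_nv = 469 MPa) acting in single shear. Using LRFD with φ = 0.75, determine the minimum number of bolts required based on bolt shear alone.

A_b = π·20²/4 = 314.2 mm².
Per-bolt design strength φR_n = 0.75 × 469 × 314.2 × 1 / 1000 = 110.5 kN.
n ≥ 1040 / 110.5 = 9.411 → use 10 bolts.

10 bolts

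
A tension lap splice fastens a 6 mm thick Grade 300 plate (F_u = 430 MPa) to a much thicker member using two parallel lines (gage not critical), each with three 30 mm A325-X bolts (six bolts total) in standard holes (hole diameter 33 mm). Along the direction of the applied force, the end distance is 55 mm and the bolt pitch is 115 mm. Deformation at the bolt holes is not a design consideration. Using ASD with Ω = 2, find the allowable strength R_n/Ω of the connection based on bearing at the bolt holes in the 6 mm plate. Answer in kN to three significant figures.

Per bolt r_n = 1.5 l_c t F_u ≤ 3.0 d t F_u; upper limit = 3.0 × 30 × 6 × 430 / 1000 = 232.2 kN.
Edge bolt: l_c = 55 − 33/2 = 38.5 mm → 1.5 × 38.5 × 6 × 430 / 1000 = 149 → r_n = 149 kN.
Interior bolts: l_c = 115 − 33 = 82 mm → 1.5 × 82 × 6 × 430 / 1000 = 317.3 → r_n = 232.2 kN.
R_n = 2 × 149 + 4 × 232.2 = 1227 kN.
Allowable strength R_n/Ω = 1227 / 2 = 613 kN.

613 kN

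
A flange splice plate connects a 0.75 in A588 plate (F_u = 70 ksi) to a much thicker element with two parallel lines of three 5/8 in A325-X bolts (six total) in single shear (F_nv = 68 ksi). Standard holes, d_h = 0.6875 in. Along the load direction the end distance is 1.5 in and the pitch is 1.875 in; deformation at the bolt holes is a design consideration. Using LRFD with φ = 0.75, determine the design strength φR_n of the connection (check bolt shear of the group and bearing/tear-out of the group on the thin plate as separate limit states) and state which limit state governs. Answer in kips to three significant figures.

93.9 kips (bolt shear governs)

Bolt shear: A_b = π·0.625²/4 = 0.3068 in²; R_n = 68 × 0.3068 × 6 × 1 = 125.2 kips → 0.75 × 125.2 = 93.9 kips.
Bearing (1.2 l_c t F_u ≤ 2.4 d t F_u): upper limit = 2.4·0.625·0.75·70 = 78.75 kips.
  Edge l_c = 1.5 − 0.6875/2 = 1.156 → r_n = 72.84 kips; interior l_c = 1.875 − 0.6875 = 1.188 → r_n = 74.81 kips.
  R_n,bearing = 2·72.84 + 4·74.81 = 444.9 kips → 0.75 × 444.9 = 334 kips.
Bolt shear governs: 93.9 kips.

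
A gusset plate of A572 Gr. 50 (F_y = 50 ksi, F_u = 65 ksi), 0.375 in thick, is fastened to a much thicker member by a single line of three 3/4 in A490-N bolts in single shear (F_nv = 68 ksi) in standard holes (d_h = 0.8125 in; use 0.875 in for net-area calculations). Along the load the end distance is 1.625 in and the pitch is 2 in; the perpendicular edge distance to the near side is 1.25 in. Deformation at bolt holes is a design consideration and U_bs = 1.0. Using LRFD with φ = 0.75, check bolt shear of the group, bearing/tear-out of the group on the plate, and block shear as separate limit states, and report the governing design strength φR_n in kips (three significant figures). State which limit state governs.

Bolt shear: A_b = π·0.75²/4 = 0.4418 in²; R_n = 68 × 0.4418 × 3 × 1 = 90.12 kips → 0.75 × 90.12 = 67.6 kips.
Bearing: edge l_c = 1.219, r_n = 35.65 kips; interior l_c = 1.188, r_n = 34.73 kips; R_n = 35.65 + 2·34.73 = 105.1 kips → 78.8 kips.
Block shear: A_gv = 2.109, A_nv = 1.289, A_nt = 0.3047 in²; R_n = min(0.6F_uA_nv, 0.6F_yA_gv) + U_bs·F_u·A_nt = 70.08 kips → 52.6 kips.
Block shear governs: 52.6 kips.

52.6 kips (block shear governs)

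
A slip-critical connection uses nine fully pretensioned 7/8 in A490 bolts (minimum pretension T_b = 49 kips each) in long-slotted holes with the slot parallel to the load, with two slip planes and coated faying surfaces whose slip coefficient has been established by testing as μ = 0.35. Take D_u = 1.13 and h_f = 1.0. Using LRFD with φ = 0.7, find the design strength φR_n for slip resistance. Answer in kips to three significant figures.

R_n = μ · D_u · h_f · T_b · n_s · n_b = 0.35 × 1.13 × 1.0 × 49 × 2 × 9 = 348.8 kips.
Design strength φR_n = 0.7 × 348.8 = 244 kips.

244 kips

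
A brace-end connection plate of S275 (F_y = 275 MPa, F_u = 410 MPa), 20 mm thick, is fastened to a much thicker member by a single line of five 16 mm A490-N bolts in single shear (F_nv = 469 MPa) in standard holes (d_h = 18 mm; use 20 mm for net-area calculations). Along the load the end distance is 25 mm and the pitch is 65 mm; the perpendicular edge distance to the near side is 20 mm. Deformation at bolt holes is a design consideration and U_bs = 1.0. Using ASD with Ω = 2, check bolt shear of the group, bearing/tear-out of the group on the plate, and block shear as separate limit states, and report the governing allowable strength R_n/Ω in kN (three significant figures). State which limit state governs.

236 kN (bolt shear governs)

Bolt shear: A_b = π·16²/4 = 201.1 mm²; R_n = 469 × 201.1 × 5 × 1 / 1000 = 471.5 kN → 471.5 / 2 = 236 kN.
Bearing: edge l_c = 16, r_n = 157.4 kN; interior l_c = 47, r_n = 314.9 kN; R_n = 157.4 + 4·314.9 = 1417 kN → 708 kN.
Block shear: A_gv = 5700, A_nv = 3900, A_nt = 200 mm²; R_n = min(0.6F_uA_nv, 0.6F_yA_gv) + U_bs·F_u·A_nt = 1022 kN → 511 kN.
Bolt shear governs: 236 kN.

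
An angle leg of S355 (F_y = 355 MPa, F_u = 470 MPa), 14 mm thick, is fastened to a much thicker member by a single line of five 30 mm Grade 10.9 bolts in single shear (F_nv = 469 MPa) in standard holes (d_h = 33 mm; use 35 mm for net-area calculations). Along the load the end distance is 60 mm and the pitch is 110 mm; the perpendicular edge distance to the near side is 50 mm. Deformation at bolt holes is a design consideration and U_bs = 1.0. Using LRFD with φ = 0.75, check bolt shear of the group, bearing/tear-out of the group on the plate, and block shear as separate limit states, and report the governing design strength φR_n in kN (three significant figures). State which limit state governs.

1170 kN (block shear governs)

Bolt shear: A_b = π·30²/4 = 706.9 mm²; R_n = 469 × 706.9 × 5 × 1 / 1000 = 1658 kN → 0.75 × 1658 = 1240 kN.
Bearing: edge l_c = 43.5, r_n = 343.5 kN; interior l_c = 77, r_n = 473.8 kN; R_n = 343.5 + 4·473.8 = 2239 kN → 1680 kN.
Block shear: A_gv = 7000, A_nv = 4795, A_nt = 455 mm²; R_n = min(0.6F_uA_nv, 0.6F_yA_gv) + U_bs·F_u·A_nt = 1566 kN → 1170 kN.
Block shear governs: 1170 kN.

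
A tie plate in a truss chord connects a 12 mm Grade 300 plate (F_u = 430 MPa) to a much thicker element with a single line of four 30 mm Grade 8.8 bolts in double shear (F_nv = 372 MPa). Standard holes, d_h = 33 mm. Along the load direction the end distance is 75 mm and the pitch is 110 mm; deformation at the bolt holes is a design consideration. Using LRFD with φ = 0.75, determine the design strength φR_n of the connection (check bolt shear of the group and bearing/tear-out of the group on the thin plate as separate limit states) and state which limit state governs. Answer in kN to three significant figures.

Bolt shear: A_b = π·30²/4 = 706.9 mm²; R_n = 372 × 706.9 × 4 × 2 / 1000 = 2104 kN → 0.75 × 2104 = 1580 kN.
Bearing (1.2 l_c t F_u ≤ 2.4 d t F_u): upper limit = 2.4·30·12·430 / 1000 = 371.5 kN.
  Edge l_c = 75 − 33/2 = 58.5 → r_n = 362.2 kN; interior l_c = 110 − 33 = 77 → r_n = 371.5 kN.
  R_n,bearing = 1·362.2 + 3·371.5 = 1477 kN → 0.75 × 1477 = 1110 kN.
Bearing governs: 1110 kN.

1110 kN (bearing governs)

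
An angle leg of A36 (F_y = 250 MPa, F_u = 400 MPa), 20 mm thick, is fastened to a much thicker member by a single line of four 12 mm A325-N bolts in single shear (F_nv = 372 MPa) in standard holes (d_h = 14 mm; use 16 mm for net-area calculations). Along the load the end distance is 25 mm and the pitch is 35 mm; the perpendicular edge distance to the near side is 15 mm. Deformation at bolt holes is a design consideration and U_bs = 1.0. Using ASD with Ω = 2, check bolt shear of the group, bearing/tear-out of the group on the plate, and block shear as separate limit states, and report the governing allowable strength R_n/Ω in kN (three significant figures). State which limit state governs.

84.1 kN (bolt shear governs)

Bolt shear: A_b = π·12²/4 = 113.1 mm²; R_n = 372 × 113.1 × 4 × 1 / 1000 = 168.3 kN → 168.3 / 2 = 84.1 kN.
Bearing: edge l_c = 18, r_n = 172.8 kN; interior l_c = 21, r_n = 201.6 kN; R_n = 172.8 + 3·201.6 = 777.6 kN → 389 kN.
Block shear: A_gv = 2600, A_nv = 1480, A_nt = 140 mm²; R_n = min(0.6F_uA_nv, 0.6F_yA_gv) + U_bs·F_u·A_nt = 411.2 kN → 206 kN.
Bolt shear governs: 84.1 kN.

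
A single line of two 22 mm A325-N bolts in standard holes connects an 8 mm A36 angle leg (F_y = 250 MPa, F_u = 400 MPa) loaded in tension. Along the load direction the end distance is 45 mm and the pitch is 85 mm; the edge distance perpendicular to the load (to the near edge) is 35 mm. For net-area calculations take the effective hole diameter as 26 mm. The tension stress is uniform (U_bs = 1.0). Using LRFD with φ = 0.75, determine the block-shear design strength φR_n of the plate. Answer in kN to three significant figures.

Shear plane L_v = 45 + 1·85 = 130 mm; A_gv = 130 × 8 = 1040 mm².
A_nv = (130 − 1.5·26) × 8 = 728 mm².
A_nt = (35 − 0.5·26) × 8 = 176 mm².
0.6 F_u A_nv = 174.7 kN; 0.6 F_y A_gv = 156 kN → shear yielding governs the shear term.
R_n = 156 + 1.0 × 400 × 176 / 1000 = 226.4 kN.
Design strength φR_n = 0.75 × 226.4 = 170 kN.

170 kN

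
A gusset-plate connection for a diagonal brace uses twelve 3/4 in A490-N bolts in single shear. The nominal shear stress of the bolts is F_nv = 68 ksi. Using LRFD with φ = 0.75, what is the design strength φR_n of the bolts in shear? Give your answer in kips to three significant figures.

A_b = π × 0.75² / 4 = 0.4418 in².
R_n = F_nv · A_b · n · n_s = 68 × 0.4418 × 12 × 1 = 360.5 kips.
Design strength φR_n = 0.75 × 360.5 = 270 kips.

270 kips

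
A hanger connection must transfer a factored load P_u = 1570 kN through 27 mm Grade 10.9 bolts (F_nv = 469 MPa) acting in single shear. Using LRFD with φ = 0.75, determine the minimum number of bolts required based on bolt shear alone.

A_b = π·27²/4 = 572.6 mm².
Per-bolt design strength φR_n = 0.75 × 469 × 572.6 × 1 / 1000 = 201.4 kN.
n ≥ 1570 / 201.4 = 7.796 → use 8 bolts.

8 bolts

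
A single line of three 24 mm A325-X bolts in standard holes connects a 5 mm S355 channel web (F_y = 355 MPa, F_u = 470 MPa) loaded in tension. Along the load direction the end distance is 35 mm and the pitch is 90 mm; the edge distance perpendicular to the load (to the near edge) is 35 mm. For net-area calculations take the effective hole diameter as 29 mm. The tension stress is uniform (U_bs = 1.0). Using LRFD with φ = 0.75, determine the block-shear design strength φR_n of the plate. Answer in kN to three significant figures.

Shear plane L_v = 35 + 2·90 = 215 mm; A_gv = 215 × 5 = 1075 mm².
A_nv = (215 − 2.5·29) × 5 = 712.5 mm².
A_nt = (35 − 0.5·29) × 5 = 102.5 mm².
0.6 F_u A_nv = 200.9 kN; 0.6 F_y A_gv = 229 kN → shear rupture governs the shear term.
R_n = 200.9 + 1.0 × 470 × 102.5 / 1000 = 249.1 kN.
Design strength φR_n = 0.75 × 249.1 = 187 kN.

187 kN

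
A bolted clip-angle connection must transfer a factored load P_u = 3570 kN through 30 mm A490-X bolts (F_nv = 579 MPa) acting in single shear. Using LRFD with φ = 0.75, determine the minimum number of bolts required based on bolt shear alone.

12 bolts

A_b = π·30²/4 = 706.9 mm².
Per-bolt design strength φR_n = 0.75 × 579 × 706.9 × 1 / 1000 = 307 kN.
n ≥ 3570 / 307 = 11.63 → use 12 bolts.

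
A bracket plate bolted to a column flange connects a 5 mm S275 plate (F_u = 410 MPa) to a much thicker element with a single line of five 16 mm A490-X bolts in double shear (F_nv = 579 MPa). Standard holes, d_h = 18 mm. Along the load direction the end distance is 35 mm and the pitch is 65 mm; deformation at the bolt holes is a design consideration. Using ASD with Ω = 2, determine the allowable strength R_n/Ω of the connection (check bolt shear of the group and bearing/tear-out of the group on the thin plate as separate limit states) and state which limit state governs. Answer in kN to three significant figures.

Bolt shear: A_b = π·16²/4 = 201.1 mm²; R_n = 579 × 201.1 × 5 × 2 / 1000 = 1164 kN → 1164 / 2 = 582 kN.
Bearing (1.2 l_c t F_u ≤ 2.4 d t F_u): upper limit = 2.4·16·5·410 / 1000 = 78.72 kN.
  Edge l_c = 35 − 18/2 = 26 → r_n = 63.96 kN; interior l_c = 65 − 18 = 47 → r_n = 78.72 kN.
  R_n,bearing = 1·63.96 + 4·78.72 = 378.8 kN → 378.8 / 2 = 189 kN.
Bearing governs: 189 kN.

189 kN (bearing governs)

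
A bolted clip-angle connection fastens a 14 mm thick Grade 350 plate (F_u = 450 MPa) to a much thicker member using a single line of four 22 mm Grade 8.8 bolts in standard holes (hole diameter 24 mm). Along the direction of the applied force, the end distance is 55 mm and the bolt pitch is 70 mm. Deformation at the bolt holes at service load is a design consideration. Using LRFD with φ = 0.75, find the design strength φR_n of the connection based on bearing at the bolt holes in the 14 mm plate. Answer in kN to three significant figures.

Per bolt r_n = 1.2 l_c t F_u ≤ 2.4 d t F_u; upper limit = 2.4 × 22 × 14 × 450 / 1000 = 332.6 kN.
Edge bolt: l_c = 55 − 24/2 = 43 mm → 1.2 × 43 × 14 × 450 / 1000 = 325.1 → r_n = 325.1 kN.
Interior bolts: l_c = 70 − 24 = 46 mm → 1.2 × 46 × 14 × 450 / 1000 = 347.8 → r_n = 332.6 kN.
R_n = 1 × 325.1 + 3 × 332.6 = 1323 kN.
Design strength φR_n = 0.75 × 1323 = 992 kN.

992 kN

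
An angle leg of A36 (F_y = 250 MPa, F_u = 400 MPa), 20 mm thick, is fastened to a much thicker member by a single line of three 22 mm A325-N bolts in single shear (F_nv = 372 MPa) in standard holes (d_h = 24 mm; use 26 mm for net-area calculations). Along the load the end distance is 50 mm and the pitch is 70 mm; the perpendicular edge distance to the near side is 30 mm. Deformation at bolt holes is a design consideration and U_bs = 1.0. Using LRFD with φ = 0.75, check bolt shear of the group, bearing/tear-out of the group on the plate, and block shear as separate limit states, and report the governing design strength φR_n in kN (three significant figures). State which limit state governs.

Bolt shear: A_b = π·22²/4 = 380.1 mm²; R_n = 372 × 380.1 × 3 × 1 / 1000 = 424.2 kN → 0.75 × 424.2 = 318 kN.
Bearing: edge l_c = 38, r_n = 364.8 kN; interior l_c = 46, r_n = 422.4 kN; R_n = 364.8 + 2·422.4 = 1210 kN → 907 kN.
Block shear: A_gv = 3800, A_nv = 2500, A_nt = 340 mm²; R_n = min(0.6F_uA_nv, 0.6F_yA_gv) + U_bs·F_u·A_nt = 706 kN → 530 kN.
Bolt shear governs: 318 kN.

318 kN (bolt shear governs)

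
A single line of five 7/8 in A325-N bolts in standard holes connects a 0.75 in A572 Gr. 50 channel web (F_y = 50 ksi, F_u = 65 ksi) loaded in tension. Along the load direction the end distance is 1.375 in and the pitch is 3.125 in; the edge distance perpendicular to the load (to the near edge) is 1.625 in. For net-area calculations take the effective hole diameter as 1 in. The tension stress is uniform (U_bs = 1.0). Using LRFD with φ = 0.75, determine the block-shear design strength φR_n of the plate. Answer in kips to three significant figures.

Shear plane L_v = 1.375 + 4·3.125 = 13.88 in; A_gv = 13.88 × 0.75 = 10.41 in².
A_nv = (13.88 − 4.5·1) × 0.75 = 7.031 in².
A_nt = (1.625 − 0.5·1) × 0.75 = 0.8438 in².
0.6 F_u A_nv = 274.2 kips; 0.6 F_y A_gv = 312.2 kips → shear rupture governs the shear term.
R_n = 274.2 + 1.0 × 65 × 0.8438 = 329.1 kips.
Design strength φR_n = 0.75 × 329.1 = 247 kips.

247 kips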